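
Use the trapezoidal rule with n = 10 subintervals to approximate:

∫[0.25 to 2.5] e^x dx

f(x) = e^x
a = 0.25, b = 2.5, n = 10
h = (b - a)/n = 0.225000

Trapezoidal rule: (h/2)[f(x₀) + 2f(x₁) + 2f(x₂) + ... + f(xₙ)]

x_0 = 0.2500, f(x_0) = 1.284025, coefficient = 1
x_1 = 0.4750, f(x_1) = 1.608014, coefficient = 2
x_2 = 0.7000, f(x_2) = 2.013753, coefficient = 2
x_3 = 0.9250, f(x_3) = 2.521868, coefficient = 2
x_4 = 1.1500, f(x_4) = 3.158193, coefficient = 2
x_5 = 1.3750, f(x_5) = 3.955077, coefficient = 2
x_6 = 1.6000, f(x_6) = 4.953032, coefficient = 2
x_7 = 1.8250, f(x_7) = 6.202795, coefficient = 2
x_8 = 2.0500, f(x_8) = 7.767901, coefficient = 2
x_9 = 2.2750, f(x_9) = 9.727919, coefficient = 2
x_10 = 2.5000, f(x_10) = 12.182494, coefficient = 1

I ≈ (0.225000/2) × 97.283624 = 10.944408
Exact value: 10.898469
Error: 0.045939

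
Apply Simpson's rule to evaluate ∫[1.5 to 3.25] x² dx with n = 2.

f(x) = x²
a = 1.5, b = 3.25, n = 2
h = (b - a)/n = 0.875000

Simpson's rule: (h/3)[f(x₀) + 4f(x₁) + 2f(x₂) + ... + f(xₙ)]

x_0 = 1.5000, f(x_0) = 2.250000, coefficient = 1
x_1 = 2.3750, f(x_1) = 5.640625, coefficient = 4
x_2 = 3.2500, f(x_2) = 10.562500, coefficient = 1

I ≈ (0.875000/3) × 35.375000 = 10.317708
Exact value: 10.317708
Error: 0.000000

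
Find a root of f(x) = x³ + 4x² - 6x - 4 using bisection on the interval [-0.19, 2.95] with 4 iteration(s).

f(x) = x³ + 4x² - 6x - 4
Initial interval: [-0.19, 2.95]

Iteration 1:
  c_1 = (-0.190000 + 2.950000)/2 = 1.380000
  f(c_1) = f(1.380000) = -2.034328
  f(a) × f(c) ≥ 0, new interval: [1.380000, 2.950000]
Iteration 2:
  c_2 = (1.380000 + 2.950000)/2 = 2.165000
  f(c_2) = f(2.165000) = 11.906742
  f(a) × f(c) < 0, new interval: [1.380000, 2.165000]
Iteration 3:
  c_3 = (1.380000 + 2.165000)/2 = 1.772500
  f(c_3) = f(1.772500) = 3.500788
  f(a) × f(c) < 0, new interval: [1.380000, 1.772500]
Iteration 4:
  c_4 = (1.380000 + 1.772500)/2 = 1.576250
  f(c_4) = f(1.576250) = 0.397050
  f(a) × f(c) < 0, new interval: [1.380000, 1.576250]

After 4 iteration(s), the approximation is c_4 = 1.576250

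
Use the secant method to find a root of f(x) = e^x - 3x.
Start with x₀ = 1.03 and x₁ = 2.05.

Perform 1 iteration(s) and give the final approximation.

f(x) = e^x - 3x
x₀ = 1.03, x₁ = 2.05

Secant formula: x_{n+1} = x_n - f(x_n)(x_n - x_{n-1})/(f(x_n) - f(x_{n-1}))

Iteration 1:
  f(1.030000) = -0.288934
  f(2.050000) = 1.617901
  x_2 = 2.050000 - 1.617901×(2.050000 - 1.030000)/(1.617901 - (-0.288934))
       = 1.184556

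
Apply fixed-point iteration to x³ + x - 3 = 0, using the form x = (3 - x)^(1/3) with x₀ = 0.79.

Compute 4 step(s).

Equation: x³ + x - 3 = 0
Fixed-point form: x = (3 - x)^(1/3)
x₀ = 0.79

x_1 = g(0.790000) = 1.302559
x_2 = g(1.302559) = 1.192884
x_3 = g(1.192884) = 1.218041
x_4 = g(1.218041) = 1.212363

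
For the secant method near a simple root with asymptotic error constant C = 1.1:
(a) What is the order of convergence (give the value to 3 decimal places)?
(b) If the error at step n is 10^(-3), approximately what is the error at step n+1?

(a) Secant method has superlinear convergence with order φ = (1+√5)/2 ≈ 1.618.
    This means |e_{n+1}| ≈ C|e_n|^1.618.

(b) With |e_n| = 10^(-3) and C = 1.1:
    |e_{n+1}| ≈ 1.1 × (10^(-3))^1.618 = 1.1 × 10^(-4.85)

(a) ≈ 1.618 (golden ratio); (b) |e_{n+1}| ≈ 1.539e-05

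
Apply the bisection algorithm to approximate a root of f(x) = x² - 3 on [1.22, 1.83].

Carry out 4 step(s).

f(x) = x² - 3
Initial interval: [1.22, 1.83]

Iteration 1:
  c_1 = (1.220000 + 1.830000)/2 = 1.525000
  f(c_1) = f(1.525000) = -0.674375
  f(a) × f(c) ≥ 0, new interval: [1.525000, 1.830000]
Iteration 2:
  c_2 = (1.525000 + 1.830000)/2 = 1.677500
  f(c_2) = f(1.677500) = -0.185994
  f(a) × f(c) ≥ 0, new interval: [1.677500, 1.830000]
Iteration 3:
  c_3 = (1.677500 + 1.830000)/2 = 1.753750
  f(c_3) = f(1.753750) = 0.075639
  f(a) × f(c) < 0, new interval: [1.677500, 1.753750]
Iteration 4:
  c_4 = (1.677500 + 1.753750)/2 = 1.715625
  f(c_4) = f(1.715625) = -0.056631
  f(a) × f(c) ≥ 0, new interval: [1.715625, 1.753750]

After 4 iteration(s), the approximation is c_4 = 1.715625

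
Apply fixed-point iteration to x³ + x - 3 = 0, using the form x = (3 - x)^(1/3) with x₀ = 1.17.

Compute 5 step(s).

Equation: x³ + x - 3 = 0
Fixed-point form: x = (3 - x)^(1/3)
x₀ = 1.17

x_1 = g(1.170000) = 1.223161
x_2 = g(1.223161) = 1.211200
x_3 = g(1.211200) = 1.213912
x_4 = g(1.213912) = 1.213298
x_5 = g(1.213298) = 1.213437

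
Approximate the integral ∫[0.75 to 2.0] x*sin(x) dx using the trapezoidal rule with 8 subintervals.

f(x) = x*sin(x)
a = 0.75, b = 2.0, n = 8
h = (b - a)/n = 0.156250

Trapezoidal rule: (h/2)[f(x₀) + 2f(x₁) + 2f(x₂) + ... + f(xₙ)]

x_0 = 0.7500, f(x_0) = 0.511229, coefficient = 1
x_1 = 0.9062, f(x_1) = 0.713397, coefficient = 2
x_2 = 1.0625, f(x_2) = 0.928173, coefficient = 2
x_3 = 1.2188, f(x_3) = 1.144003, coefficient = 2
x_4 = 1.3750, f(x_4) = 1.348728, coefficient = 2
x_5 = 1.5312, f(x_5) = 1.530053, coefficient = 2
x_6 = 1.6875, f(x_6) = 1.676021, coefficient = 2
x_7 = 1.8438, f(x_7) = 1.775492, coefficient = 2
x_8 = 2.0000, f(x_8) = 1.818595, coefficient = 1

I ≈ (0.156250/2) × 20.561559 = 1.606372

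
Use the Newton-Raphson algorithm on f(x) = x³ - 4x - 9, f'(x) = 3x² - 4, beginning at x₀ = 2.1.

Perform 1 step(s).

f(x) = x³ - 4x - 9
f'(x) = 3x² - 4
x₀ = 2.1

Newton-Raphson formula: x_{n+1} = x_n - f(x_n)/f'(x_n)

Iteration 1:
  f(2.100000) = -8.139000
  f'(2.100000) = 9.230000
  x_1 = 2.100000 - (-8.139000)/9.230000 = 2.981798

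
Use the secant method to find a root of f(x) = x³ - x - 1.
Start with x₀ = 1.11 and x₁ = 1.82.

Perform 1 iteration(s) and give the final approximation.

f(x) = x³ - x - 1
x₀ = 1.11, x₁ = 1.82

Secant formula: x_{n+1} = x_n - f(x_n)(x_n - x_{n-1})/(f(x_n) - f(x_{n-1}))

Iteration 1:
  f(1.110000) = -0.742369
  f(1.820000) = 3.208568
  x_2 = 1.820000 - 3.208568×(1.820000 - 1.110000)/(3.208568 - (-0.742369))
       = 1.243407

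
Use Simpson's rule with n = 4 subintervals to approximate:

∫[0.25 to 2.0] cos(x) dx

f(x) = cos(x)
a = 0.25, b = 2.0, n = 4
h = (b - a)/n = 0.437500

Simpson's rule: (h/3)[f(x₀) + 4f(x₁) + 2f(x₂) + ... + f(xₙ)]

x_0 = 0.2500, f(x_0) = 0.968912, coefficient = 1
x_1 = 0.6875, f(x_1) = 0.772835, coefficient = 4
x_2 = 1.1250, f(x_2) = 0.431177, coefficient = 2
x_3 = 1.5625, f(x_3) = 0.008296, coefficient = 4
x_4 = 2.0000, f(x_4) = -0.416147, coefficient = 1

I ≈ (0.437500/3) × 4.539643 = 0.662031
Exact value: 0.661893
Error: 0.000138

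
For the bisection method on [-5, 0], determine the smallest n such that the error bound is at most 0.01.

We need (b-a)/2^n ≤ 0.01
(0 - (-5))/2^n ≤ 0.01
5/2^n ≤ 0.01
2^n ≥ 500
n ≥ log₂(500) = 8.97
n ≥ 9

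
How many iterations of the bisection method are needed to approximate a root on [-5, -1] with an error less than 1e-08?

We need (b-a)/2^n ≤ 1e-08
(-1 - (-5))/2^n ≤ 1e-08
4/2^n ≤ 1e-08
2^n ≥ 400000000
n ≥ log₂(400000000) = 28.58
n ≥ 29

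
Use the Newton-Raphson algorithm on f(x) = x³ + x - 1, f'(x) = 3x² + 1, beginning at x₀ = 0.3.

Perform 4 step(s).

f(x) = x³ + x - 1
f'(x) = 3x² + 1
x₀ = 0.3

Newton-Raphson formula: x_{n+1} = x_n - f(x_n)/f'(x_n)

Iteration 1:
  f(0.300000) = -0.673000
  f'(0.300000) = 1.270000
  x_1 = 0.300000 - (-0.673000)/1.270000 = 0.829921
Iteration 2:
  f(0.829921) = 0.401546
  f'(0.829921) = 3.066308
  x_2 = 0.829921 - 0.401546/3.066308 = 0.698967
Iteration 3:
  f(0.698967) = 0.040451
  f'(0.698967) = 2.465665
  x_3 = 0.698967 - 0.040451/2.465665 = 0.682561
Iteration 4:
  f(0.682561) = 0.000560
  f'(0.682561) = 2.397670
  x_4 = 0.682561 - 0.000560/2.397670 = 0.682328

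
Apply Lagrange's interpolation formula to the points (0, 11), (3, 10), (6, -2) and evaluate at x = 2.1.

Lagrange interpolation formula:
P(x) = Σ yᵢ × Lᵢ(x)
where Lᵢ(x) = Π_{j≠i} (x - xⱼ)/(xᵢ - xⱼ)

L_0(2.1) = (2.1 - 3)/(0 - 3) × (2.1 - 6)/(0 - 6) = 0.195000
L_1(2.1) = (2.1 - 0)/(3 - 0) × (2.1 - 6)/(3 - 6) = 0.910000
L_2(2.1) = (2.1 - 0)/(6 - 0) × (2.1 - 3)/(6 - 3) = -0.105000

P(2.1) = 11×L_0(2.1) + 10×L_1(2.1) + (-2)×L_2(2.1)
P(2.1) = 11.455000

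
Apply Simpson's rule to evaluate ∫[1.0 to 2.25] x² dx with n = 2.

f(x) = x²
a = 1.0, b = 2.25, n = 2
h = (b - a)/n = 0.625000

Simpson's rule: (h/3)[f(x₀) + 4f(x₁) + 2f(x₂) + ... + f(xₙ)]

x_0 = 1.0000, f(x_0) = 1.000000, coefficient = 1
x_1 = 1.6250, f(x_1) = 2.640625, coefficient = 4
x_2 = 2.2500, f(x_2) = 5.062500, coefficient = 1

I ≈ (0.625000/3) × 16.625000 = 3.463542
Exact value: 3.463542
Error: 0.000000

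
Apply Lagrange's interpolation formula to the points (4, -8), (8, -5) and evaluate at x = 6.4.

Lagrange interpolation formula:
P(x) = Σ yᵢ × Lᵢ(x)
where Lᵢ(x) = Π_{j≠i} (x - xⱼ)/(xᵢ - xⱼ)

L_0(6.4) = (6.4 - 8)/(4 - 8) = 0.400000
L_1(6.4) = (6.4 - 4)/(8 - 4) = 0.600000

P(6.4) = (-8)×L_0(6.4) + (-5)×L_1(6.4)
P(6.4) = -6.200000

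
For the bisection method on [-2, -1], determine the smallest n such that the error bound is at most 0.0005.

We need (b-a)/2^n ≤ 0.0005
(-1 - (-2))/2^n ≤ 0.0005
1/2^n ≤ 0.0005
2^n ≥ 2000
n ≥ log₂(2000) = 10.97
n ≥ 11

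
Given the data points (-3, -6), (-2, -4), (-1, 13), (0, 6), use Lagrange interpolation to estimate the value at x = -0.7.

Lagrange interpolation formula:
P(x) = Σ yᵢ × Lᵢ(x)
where Lᵢ(x) = Π_{j≠i} (x - xⱼ)/(xᵢ - xⱼ)

L_0(-0.7) = (-0.7 - (-2))/(-3 - (-2)) × (-0.7 - (-1))/(-3 - (-1)) × (-0.7 - 0)/(-3 - 0) = 0.045500
L_1(-0.7) = (-0.7 - (-3))/(-2 - (-3)) × (-0.7 - (-1))/(-2 - (-1)) × (-0.7 - 0)/(-2 - 0) = -0.241500
L_2(-0.7) = (-0.7 - (-3))/(-1 - (-3)) × (-0.7 - (-2))/(-1 - (-2)) × (-0.7 - 0)/(-1 - 0) = 1.046500
L_3(-0.7) = (-0.7 - (-3))/(0 - (-3)) × (-0.7 - (-2))/(0 - (-2)) × (-0.7 - (-1))/(0 - (-1)) = 0.149500

P(-0.7) = (-6)×L_0(-0.7) + (-4)×L_1(-0.7) + 13×L_2(-0.7) + 6×L_3(-0.7)
P(-0.7) = 15.194500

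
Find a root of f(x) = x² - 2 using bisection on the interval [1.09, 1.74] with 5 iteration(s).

f(x) = x² - 2
Initial interval: [1.09, 1.74]

Iteration 1:
  c_1 = (1.090000 + 1.740000)/2 = 1.415000
  f(c_1) = f(1.415000) = 0.002225
  f(a) × f(c) < 0, new interval: [1.090000, 1.415000]
Iteration 2:
  c_2 = (1.090000 + 1.415000)/2 = 1.252500
  f(c_2) = f(1.252500) = -0.431244
  f(a) × f(c) ≥ 0, new interval: [1.252500, 1.415000]
Iteration 3:
  c_3 = (1.252500 + 1.415000)/2 = 1.333750
  f(c_3) = f(1.333750) = -0.221111
  f(a) × f(c) ≥ 0, new interval: [1.333750, 1.415000]
Iteration 4:
  c_4 = (1.333750 + 1.415000)/2 = 1.374375
  f(c_4) = f(1.374375) = -0.111093
  f(a) × f(c) ≥ 0, new interval: [1.374375, 1.415000]
Iteration 5:
  c_5 = (1.374375 + 1.415000)/2 = 1.394688
  f(c_5) = f(1.394688) = -0.054847
  f(a) × f(c) ≥ 0, new interval: [1.394688, 1.415000]

After 5 iteration(s), the approximation is c_5 = 1.394688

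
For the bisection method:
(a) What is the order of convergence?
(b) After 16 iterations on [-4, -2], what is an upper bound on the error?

(a) Bisection has linear (order 1) convergence; the error is halved each step.

(b) Error bound = (b-a)/2^n = (-2 - (-4))/2^{16}
    = 2/2^{16}

(a) 1 (linear); (b) error ≤ 3.05e-05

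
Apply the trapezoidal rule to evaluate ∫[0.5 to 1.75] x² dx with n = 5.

f(x) = x²
a = 0.5, b = 1.75, n = 5
h = (b - a)/n = 0.250000

Trapezoidal rule: (h/2)[f(x₀) + 2f(x₁) + 2f(x₂) + ... + f(xₙ)]

x_0 = 0.5000, f(x_0) = 0.250000, coefficient = 1
x_1 = 0.7500, f(x_1) = 0.562500, coefficient = 2
x_2 = 1.0000, f(x_2) = 1.000000, coefficient = 2
x_3 = 1.2500, f(x_3) = 1.562500, coefficient = 2
x_4 = 1.5000, f(x_4) = 2.250000, coefficient = 2
x_5 = 1.7500, f(x_5) = 3.062500, coefficient = 1

I ≈ (0.250000/2) × 14.062500 = 1.757812
Exact value: 1.744792
Error: 0.013021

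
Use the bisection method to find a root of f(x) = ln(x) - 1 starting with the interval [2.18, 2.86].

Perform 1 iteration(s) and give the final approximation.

f(x) = ln(x) - 1
Initial interval: [2.18, 2.86]

Iteration 1:
  c_1 = (2.180000 + 2.860000)/2 = 2.520000
  f(c_1) = f(2.520000) = -0.075741
  f(a) × f(c) ≥ 0, new interval: [2.520000, 2.860000]

After 1 iteration(s), the approximation is c_1 = 2.520000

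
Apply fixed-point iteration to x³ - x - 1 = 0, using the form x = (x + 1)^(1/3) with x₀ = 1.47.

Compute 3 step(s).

Equation: x³ - x - 1 = 0
Fixed-point form: x = (x + 1)^(1/3)
x₀ = 1.47

x_1 = g(1.470000) = 1.351758
x_2 = g(1.351758) = 1.329834
x_3 = g(1.329834) = 1.325689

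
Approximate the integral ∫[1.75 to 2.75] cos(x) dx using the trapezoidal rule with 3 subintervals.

f(x) = cos(x)
a = 1.75, b = 2.75, n = 3
h = (b - a)/n = 0.333333

Trapezoidal rule: (h/2)[f(x₀) + 2f(x₁) + 2f(x₂) + ... + f(xₙ)]

x_0 = 1.7500, f(x_0) = -0.178246, coefficient = 1
x_1 = 2.0833, f(x_1) = -0.490390, coefficient = 2
x_2 = 2.4167, f(x_2) = -0.748549, coefficient = 2
x_3 = 2.7500, f(x_3) = -0.924302, coefficient = 1

I ≈ (0.333333/2) × -3.580425 = -0.596738
Exact value: -0.602325
Error: 0.005587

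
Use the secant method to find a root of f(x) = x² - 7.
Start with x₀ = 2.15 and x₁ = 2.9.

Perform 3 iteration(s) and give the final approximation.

f(x) = x² - 7
x₀ = 2.15, x₁ = 2.9

Secant formula: x_{n+1} = x_n - f(x_n)(x_n - x_{n-1})/(f(x_n) - f(x_{n-1}))

Iteration 1:
  f(2.150000) = -2.377500
  f(2.900000) = 1.410000
  x_2 = 2.900000 - 1.410000×(2.900000 - 2.150000)/(1.410000 - (-2.377500))
       = 2.620792
Iteration 2:
  f(2.900000) = 1.410000
  f(2.620792) = -0.131449
  x_3 = 2.620792 - (-0.131449)×(2.620792 - 2.900000)/(-0.131449 - 1.410000)
       = 2.644602
Iteration 3:
  f(2.620792) = -0.131449
  f(2.644602) = -0.006081
  x_4 = 2.644602 - (-0.006081)×(2.644602 - 2.620792)/(-0.006081 - (-0.131449))
       = 2.645757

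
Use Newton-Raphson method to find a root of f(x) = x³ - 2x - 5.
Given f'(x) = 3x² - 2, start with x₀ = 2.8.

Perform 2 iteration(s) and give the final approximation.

f(x) = x³ - 2x - 5
f'(x) = 3x² - 2
x₀ = 2.8

Newton-Raphson formula: x_{n+1} = x_n - f(x_n)/f'(x_n)

Iteration 1:
  f(2.800000) = 11.352000
  f'(2.800000) = 21.520000
  x_1 = 2.800000 - 11.352000/21.520000 = 2.272491
Iteration 2:
  f(2.272491) = 2.190647
  f'(2.272491) = 13.492642
  x_2 = 2.272491 - 2.190647/13.492642 = 2.110132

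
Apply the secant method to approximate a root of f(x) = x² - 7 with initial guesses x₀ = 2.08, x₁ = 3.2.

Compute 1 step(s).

f(x) = x² - 7
x₀ = 2.08, x₁ = 3.2

Secant formula: x_{n+1} = x_n - f(x_n)(x_n - x_{n-1})/(f(x_n) - f(x_{n-1}))

Iteration 1:
  f(2.080000) = -2.673600
  f(3.200000) = 3.240000
  x_2 = 3.200000 - 3.240000×(3.200000 - 2.080000)/(3.240000 - (-2.673600))
       = 2.586364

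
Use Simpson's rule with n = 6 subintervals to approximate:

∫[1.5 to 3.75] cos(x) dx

f(x) = cos(x)
a = 1.5, b = 3.75, n = 6
h = (b - a)/n = 0.375000

Simpson's rule: (h/3)[f(x₀) + 4f(x₁) + 2f(x₂) + ... + f(xₙ)]

x_0 = 1.5000, f(x_0) = 0.070737, coefficient = 1
x_1 = 1.8750, f(x_1) = -0.299534, coefficient = 4
x_2 = 2.2500, f(x_2) = -0.628174, coefficient = 2
x_3 = 2.6250, f(x_3) = -0.869507, coefficient = 4
x_4 = 3.0000, f(x_4) = -0.989992, coefficient = 2
x_5 = 3.3750, f(x_5) = -0.972884, coefficient = 4
x_6 = 3.7500, f(x_6) = -0.820559, coefficient = 1

I ≈ (0.375000/3) × -12.553853 = -1.569232
Exact value: -1.569056
Error: 0.000175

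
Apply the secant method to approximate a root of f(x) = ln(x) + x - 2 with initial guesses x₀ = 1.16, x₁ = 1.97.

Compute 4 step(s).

f(x) = ln(x) + x - 2
x₀ = 1.16, x₁ = 1.97

Secant formula: x_{n+1} = x_n - f(x_n)(x_n - x_{n-1})/(f(x_n) - f(x_{n-1}))

Iteration 1:
  f(1.160000) = -0.691580
  f(1.970000) = 0.648034
  x_2 = 1.970000 - 0.648034×(1.970000 - 1.160000)/(0.648034 - (-0.691580))
       = 1.578165
Iteration 2:
  f(1.970000) = 0.648034
  f(1.578165) = 0.034428
  x_3 = 1.578165 - 0.034428×(1.578165 - 1.970000)/(0.034428 - 0.648034)
       = 1.556180
Iteration 3:
  f(1.578165) = 0.034428
  f(1.556180) = -0.001586
  x_4 = 1.556180 - (-0.001586)×(1.556180 - 1.578165)/(-0.001586 - 0.034428)
       = 1.557148
Iteration 4:
  f(1.556180) = -0.001586
  f(1.557148) = 0.000004
  x_5 = 1.557148 - 0.000004×(1.557148 - 1.556180)/(0.000004 - (-0.001586))
       = 1.557146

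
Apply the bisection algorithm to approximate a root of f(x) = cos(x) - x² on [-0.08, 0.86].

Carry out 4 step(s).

f(x) = cos(x) - x²
Initial interval: [-0.08, 0.86]

Iteration 1:
  c_1 = (-0.080000 + 0.860000)/2 = 0.390000
  f(c_1) = f(0.390000) = 0.772809
  f(a) × f(c) ≥ 0, new interval: [0.390000, 0.860000]
Iteration 2:
  c_2 = (0.390000 + 0.860000)/2 = 0.625000
  f(c_2) = f(0.625000) = 0.420338
  f(a) × f(c) ≥ 0, new interval: [0.625000, 0.860000]
Iteration 3:
  c_3 = (0.625000 + 0.860000)/2 = 0.742500
  f(c_3) = f(0.742500) = 0.185474
  f(a) × f(c) ≥ 0, new interval: [0.742500, 0.860000]
Iteration 4:
  c_4 = (0.742500 + 0.860000)/2 = 0.801250
  f(c_4) = f(0.801250) = 0.053808
  f(a) × f(c) ≥ 0, new interval: [0.801250, 0.860000]

After 4 iteration(s), the approximation is c_4 = 0.801250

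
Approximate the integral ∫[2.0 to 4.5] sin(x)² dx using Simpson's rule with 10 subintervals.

f(x) = sin(x)²
a = 2.0, b = 4.5, n = 10
h = (b - a)/n = 0.250000

Simpson's rule: (h/3)[f(x₀) + 4f(x₁) + 2f(x₂) + ... + f(xₙ)]

x_0 = 2.0000, f(x_0) = 0.826822, coefficient = 1
x_1 = 2.2500, f(x_1) = 0.605398, coefficient = 4
x_2 = 2.5000, f(x_2) = 0.358169, coefficient = 2
x_3 = 2.7500, f(x_3) = 0.145665, coefficient = 4
x_4 = 3.0000, f(x_4) = 0.019915, coefficient = 2
x_5 = 3.2500, f(x_5) = 0.011706, coefficient = 4
x_6 = 3.5000, f(x_6) = 0.123049, coefficient = 2
x_7 = 3.7500, f(x_7) = 0.326682, coefficient = 4
x_8 = 4.0000, f(x_8) = 0.572750, coefficient = 2
x_9 = 4.2500, f(x_9) = 0.801006, coefficient = 4
x_10 = 4.5000, f(x_10) = 0.955565, coefficient = 1

I ≈ (0.250000/3) × 11.491982 = 0.957665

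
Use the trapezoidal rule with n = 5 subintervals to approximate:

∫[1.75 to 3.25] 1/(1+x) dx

f(x) = 1/(1+x)
a = 1.75, b = 3.25, n = 5
h = (b - a)/n = 0.300000

Trapezoidal rule: (h/2)[f(x₀) + 2f(x₁) + 2f(x₂) + ... + f(xₙ)]

x_0 = 1.7500, f(x_0) = 0.363636, coefficient = 1
x_1 = 2.0500, f(x_1) = 0.327869, coefficient = 2
x_2 = 2.3500, f(x_2) = 0.298507, coefficient = 2
x_3 = 2.6500, f(x_3) = 0.273973, coefficient = 2
x_4 = 2.9500, f(x_4) = 0.253165, coefficient = 2
x_5 = 3.2500, f(x_5) = 0.235294, coefficient = 1

I ≈ (0.300000/2) × 2.905957 = 0.435894
Exact value: 0.435318
Error: 0.000576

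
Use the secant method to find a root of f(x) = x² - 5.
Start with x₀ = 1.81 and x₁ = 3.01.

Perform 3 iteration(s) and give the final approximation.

f(x) = x² - 5
x₀ = 1.81, x₁ = 3.01

Secant formula: x_{n+1} = x_n - f(x_n)(x_n - x_{n-1})/(f(x_n) - f(x_{n-1}))

Iteration 1:
  f(1.810000) = -1.723900
  f(3.010000) = 4.060100
  x_2 = 3.010000 - 4.060100×(3.010000 - 1.810000)/(4.060100 - (-1.723900))
       = 2.167656
Iteration 2:
  f(3.010000) = 4.060100
  f(2.167656) = -0.301269
  x_3 = 2.167656 - (-0.301269)×(2.167656 - 3.010000)/(-0.301269 - 4.060100)
       = 2.225842
Iteration 3:
  f(2.167656) = -0.301269
  f(2.225842) = -0.045627
  x_4 = 2.225842 - (-0.045627)×(2.225842 - 2.167656)/(-0.045627 - (-0.301269))
       = 2.236227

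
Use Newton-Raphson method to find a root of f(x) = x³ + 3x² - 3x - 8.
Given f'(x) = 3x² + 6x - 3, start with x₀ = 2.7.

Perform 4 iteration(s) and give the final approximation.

f(x) = x³ + 3x² - 3x - 8
f'(x) = 3x² + 6x - 3
x₀ = 2.7

Newton-Raphson formula: x_{n+1} = x_n - f(x_n)/f'(x_n)

Iteration 1:
  f(2.700000) = 25.453000
  f'(2.700000) = 35.070000
  x_1 = 2.700000 - 25.453000/35.070000 = 1.974223
Iteration 2:
  f(1.974223) = 5.464646
  f'(1.974223) = 20.538007
  x_2 = 1.974223 - 5.464646/20.538007 = 1.708148
Iteration 3:
  f(1.708148) = 0.612850
  f'(1.708148) = 16.002200
  x_3 = 1.708148 - 0.612850/16.002200 = 1.669850
Iteration 4:
  f(1.669850) = 0.011860
  f'(1.669850) = 15.384302
  x_4 = 1.669850 - 0.011860/15.384302 = 1.669079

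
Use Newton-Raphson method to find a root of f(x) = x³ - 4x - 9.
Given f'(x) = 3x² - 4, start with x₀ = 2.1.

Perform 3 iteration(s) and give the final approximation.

f(x) = x³ - 4x - 9
f'(x) = 3x² - 4
x₀ = 2.1

Newton-Raphson formula: x_{n+1} = x_n - f(x_n)/f'(x_n)

Iteration 1:
  f(2.100000) = -8.139000
  f'(2.100000) = 9.230000
  x_1 = 2.100000 - (-8.139000)/9.230000 = 2.981798
Iteration 2:
  f(2.981798) = 5.584341
  f'(2.981798) = 22.673367
  x_2 = 2.981798 - 5.584341/22.673367 = 2.735503
Iteration 3:
  f(2.735503) = 0.527699
  f'(2.735503) = 18.448935
  x_3 = 2.735503 - 0.527699/18.448935 = 2.706900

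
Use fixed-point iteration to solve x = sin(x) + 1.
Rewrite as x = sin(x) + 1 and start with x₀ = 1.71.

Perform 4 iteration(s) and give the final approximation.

Equation: x = sin(x) + 1
Fixed-point form: x = sin(x) + 1
x₀ = 1.71

x_1 = g(1.710000) = 1.990327
x_2 = g(1.990327) = 1.913280
x_3 = g(1.913280) = 1.941923
x_4 = g(1.941923) = 1.931919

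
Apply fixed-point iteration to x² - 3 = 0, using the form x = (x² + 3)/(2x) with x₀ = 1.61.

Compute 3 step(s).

Equation: x² - 3 = 0
Fixed-point form: x = (x² + 3)/(2x)
x₀ = 1.61

x_1 = g(1.610000) = 1.736677
x_2 = g(1.736677) = 1.732057
x_3 = g(1.732057) = 1.732051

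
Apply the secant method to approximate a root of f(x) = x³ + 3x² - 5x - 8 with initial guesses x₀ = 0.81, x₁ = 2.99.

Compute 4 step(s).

f(x) = x³ + 3x² - 5x - 8
x₀ = 0.81, x₁ = 2.99

Secant formula: x_{n+1} = x_n - f(x_n)(x_n - x_{n-1})/(f(x_n) - f(x_{n-1}))

Iteration 1:
  f(0.810000) = -9.550259
  f(2.990000) = 30.601199
  x_2 = 2.990000 - 30.601199×(2.990000 - 0.810000)/(30.601199 - (-9.550259))
       = 1.328526
Iteration 2:
  f(2.990000) = 30.601199
  f(1.328526) = -7.002865
  x_3 = 1.328526 - (-7.002865)×(1.328526 - 2.990000)/(-7.002865 - 30.601199)
       = 1.637936
Iteration 3:
  f(1.328526) = -7.002865
  f(1.637936) = -3.746867
  x_4 = 1.637936 - (-3.746867)×(1.637936 - 1.328526)/(-3.746867 - (-7.002865))
       = 1.993992
Iteration 4:
  f(1.637936) = -3.746867
  f(1.993992) = 1.886179
  x_5 = 1.993992 - 1.886179×(1.993992 - 1.637936)/(1.886179 - (-3.746867))
       = 1.874770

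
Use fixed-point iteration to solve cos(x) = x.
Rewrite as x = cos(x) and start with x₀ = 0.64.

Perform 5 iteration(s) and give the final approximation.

Equation: cos(x) = x
Fixed-point form: x = cos(x)
x₀ = 0.64

x_1 = g(0.640000) = 0.802096
x_2 = g(0.802096) = 0.695202
x_3 = g(0.695202) = 0.767924
x_4 = g(0.767924) = 0.719354
x_5 = g(0.719354) = 0.752232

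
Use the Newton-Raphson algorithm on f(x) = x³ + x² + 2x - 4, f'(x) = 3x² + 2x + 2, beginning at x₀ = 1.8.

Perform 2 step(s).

f(x) = x³ + x² + 2x - 4
f'(x) = 3x² + 2x + 2
x₀ = 1.8

Newton-Raphson formula: x_{n+1} = x_n - f(x_n)/f'(x_n)

Iteration 1:
  f(1.800000) = 8.672000
  f'(1.800000) = 15.320000
  x_1 = 1.800000 - 8.672000/15.320000 = 1.233943
Iteration 2:
  f(1.233943) = 1.869318
  f'(1.233943) = 9.035728
  x_2 = 1.233943 - 1.869318/9.035728 = 1.027062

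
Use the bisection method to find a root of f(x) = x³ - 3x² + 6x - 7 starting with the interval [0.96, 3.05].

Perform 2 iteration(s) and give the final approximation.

f(x) = x³ - 3x² + 6x - 7
Initial interval: [0.96, 3.05]

Iteration 1:
  c_1 = (0.960000 + 3.050000)/2 = 2.005000
  f(c_1) = f(2.005000) = 1.030075
  f(a) × f(c) < 0, new interval: [0.960000, 2.005000]
Iteration 2:
  c_2 = (0.960000 + 2.005000)/2 = 1.482500
  f(c_2) = f(1.482500) = -1.440171
  f(a) × f(c) ≥ 0, new interval: [1.482500, 2.005000]

After 2 iteration(s), the approximation is c_2 = 1.482500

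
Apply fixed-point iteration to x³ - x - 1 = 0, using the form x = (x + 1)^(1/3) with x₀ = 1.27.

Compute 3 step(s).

Equation: x³ - x - 1 = 0
Fixed-point form: x = (x + 1)^(1/3)
x₀ = 1.27

x_1 = g(1.270000) = 1.314242
x_2 = g(1.314242) = 1.322725
x_3 = g(1.322725) = 1.324339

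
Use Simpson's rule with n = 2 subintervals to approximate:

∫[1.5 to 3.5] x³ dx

f(x) = x³
a = 1.5, b = 3.5, n = 2
h = (b - a)/n = 1.000000

Simpson's rule: (h/3)[f(x₀) + 4f(x₁) + 2f(x₂) + ... + f(xₙ)]

x_0 = 1.5000, f(x_0) = 3.375000, coefficient = 1
x_1 = 2.5000, f(x_1) = 15.625000, coefficient = 4
x_2 = 3.5000, f(x_2) = 42.875000, coefficient = 1

I ≈ (1.000000/3) × 108.750000 = 36.250000
Exact value: 36.250000
Error: 0.000000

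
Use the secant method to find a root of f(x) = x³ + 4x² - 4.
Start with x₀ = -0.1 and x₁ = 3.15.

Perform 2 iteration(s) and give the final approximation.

f(x) = x³ + 4x² - 4
x₀ = -0.1, x₁ = 3.15

Secant formula: x_{n+1} = x_n - f(x_n)(x_n - x_{n-1})/(f(x_n) - f(x_{n-1}))

Iteration 1:
  f(-0.100000) = -3.961000
  f(3.150000) = 66.945875
  x_2 = 3.150000 - 66.945875×(3.150000 - (-0.100000))/(66.945875 - (-3.961000))
       = 0.081552
Iteration 2:
  f(3.150000) = 66.945875
  f(0.081552) = -3.972855
  x_3 = 0.081552 - (-3.972855)×(0.081552 - 3.150000)/(-3.972855 - 66.945875)
       = 0.253445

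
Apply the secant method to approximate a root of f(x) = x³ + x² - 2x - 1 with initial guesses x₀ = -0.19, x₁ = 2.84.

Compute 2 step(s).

f(x) = x³ + x² - 2x - 1
x₀ = -0.19, x₁ = 2.84

Secant formula: x_{n+1} = x_n - f(x_n)(x_n - x_{n-1})/(f(x_n) - f(x_{n-1}))

Iteration 1:
  f(-0.190000) = -0.590759
  f(2.840000) = 24.291904
  x_2 = 2.840000 - 24.291904×(2.840000 - (-0.190000))/(24.291904 - (-0.590759))
       = -0.118062
Iteration 2:
  f(2.840000) = 24.291904
  f(-0.118062) = -0.751582
  x_3 = -0.118062 - (-0.751582)×(-0.118062 - 2.840000)/(-0.751582 - 24.291904)
       = -0.029288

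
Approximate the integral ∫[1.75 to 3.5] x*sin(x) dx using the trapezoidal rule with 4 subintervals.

f(x) = x*sin(x)
a = 1.75, b = 3.5, n = 4
h = (b - a)/n = 0.437500

Trapezoidal rule: (h/2)[f(x₀) + 2f(x₁) + 2f(x₂) + ... + f(xₙ)]

x_0 = 1.7500, f(x_0) = 1.721975, coefficient = 1
x_1 = 2.1875, f(x_1) = 1.784539, coefficient = 2
x_2 = 2.6250, f(x_2) = 1.296541, coefficient = 2
x_3 = 3.0625, f(x_3) = 0.241969, coefficient = 2
x_4 = 3.5000, f(x_4) = -1.227741, coefficient = 1

I ≈ (0.437500/2) × 7.140332 = 1.561948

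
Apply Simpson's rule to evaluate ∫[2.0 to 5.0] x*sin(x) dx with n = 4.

f(x) = x*sin(x)
a = 2.0, b = 5.0, n = 4
h = (b - a)/n = 0.750000

Simpson's rule: (h/3)[f(x₀) + 4f(x₁) + 2f(x₂) + ... + f(xₙ)]

x_0 = 2.0000, f(x_0) = 1.818595, coefficient = 1
x_1 = 2.7500, f(x_1) = 1.049568, coefficient = 4
x_2 = 3.5000, f(x_2) = -1.227741, coefficient = 2
x_3 = 4.2500, f(x_3) = -3.803705, coefficient = 4
x_4 = 5.0000, f(x_4) = -4.794621, coefficient = 1

I ≈ (0.750000/3) × -16.448057 = -4.112014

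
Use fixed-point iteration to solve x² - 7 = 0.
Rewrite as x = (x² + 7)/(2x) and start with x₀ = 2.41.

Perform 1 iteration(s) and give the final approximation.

Equation: x² - 7 = 0
Fixed-point form: x = (x² + 7)/(2x)
x₀ = 2.41

x_1 = g(2.410000) = 2.657282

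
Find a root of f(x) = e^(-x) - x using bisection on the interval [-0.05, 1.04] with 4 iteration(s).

f(x) = e^(-x) - x
Initial interval: [-0.05, 1.04]

Iteration 1:
  c_1 = (-0.050000 + 1.040000)/2 = 0.495000
  f(c_1) = f(0.495000) = 0.114571
  f(a) × f(c) ≥ 0, new interval: [0.495000, 1.040000]
Iteration 2:
  c_2 = (0.495000 + 1.040000)/2 = 0.767500
  f(c_2) = f(0.767500) = -0.303328
  f(a) × f(c) < 0, new interval: [0.495000, 0.767500]
Iteration 3:
  c_3 = (0.495000 + 0.767500)/2 = 0.631250
  f(c_3) = f(0.631250) = -0.099324
  f(a) × f(c) < 0, new interval: [0.495000, 0.631250]
Iteration 4:
  c_4 = (0.495000 + 0.631250)/2 = 0.563125
  f(c_4) = f(0.563125) = 0.006302
  f(a) × f(c) ≥ 0, new interval: [0.563125, 0.631250]

After 4 iteration(s), the approximation is c_4 = 0.563125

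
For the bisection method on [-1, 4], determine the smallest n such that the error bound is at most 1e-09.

We need (b-a)/2^n ≤ 1e-09
(4 - (-1))/2^n ≤ 1e-09
5/2^n ≤ 1e-09
2^n ≥ 5000000000
n ≥ log₂(5000000000) = 32.22
n ≥ 33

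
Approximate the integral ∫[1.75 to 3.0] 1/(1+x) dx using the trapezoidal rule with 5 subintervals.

f(x) = 1/(1+x)
a = 1.75, b = 3.0, n = 5
h = (b - a)/n = 0.250000

Trapezoidal rule: (h/2)[f(x₀) + 2f(x₁) + 2f(x₂) + ... + f(xₙ)]

x_0 = 1.7500, f(x_0) = 0.363636, coefficient = 1
x_1 = 2.0000, f(x_1) = 0.333333, coefficient = 2
x_2 = 2.2500, f(x_2) = 0.307692, coefficient = 2
x_3 = 2.5000, f(x_3) = 0.285714, coefficient = 2
x_4 = 2.7500, f(x_4) = 0.266667, coefficient = 2
x_5 = 3.0000, f(x_5) = 0.250000, coefficient = 1

I ≈ (0.250000/2) × 3.000450 = 0.375056
Exact value: 0.374693
Error: 0.000363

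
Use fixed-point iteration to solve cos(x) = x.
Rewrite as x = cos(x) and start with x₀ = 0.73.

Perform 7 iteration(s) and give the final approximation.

Equation: cos(x) = x
Fixed-point form: x = cos(x)
x₀ = 0.73

x_1 = g(0.730000) = 0.745174
x_2 = g(0.745174) = 0.734970
x_3 = g(0.734970) = 0.741851
x_4 = g(0.741851) = 0.737219
x_5 = g(0.737219) = 0.740341
x_6 = g(0.740341) = 0.738239
x_7 = g(0.738239) = 0.739655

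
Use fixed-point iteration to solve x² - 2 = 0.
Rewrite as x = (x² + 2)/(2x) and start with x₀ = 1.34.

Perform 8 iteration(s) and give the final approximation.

Equation: x² - 2 = 0
Fixed-point form: x = (x² + 2)/(2x)
x₀ = 1.34

x_1 = g(1.340000) = 1.416269
x_2 = g(1.416269) = 1.414215
x_3 = g(1.414215) = 1.414214
x_4 = g(1.414214) = 1.414214
x_5 = g(1.414214) = 1.414214
x_6 = g(1.414214) = 1.414214
x_7 = g(1.414214) = 1.414214
x_8 = g(1.414214) = 1.414214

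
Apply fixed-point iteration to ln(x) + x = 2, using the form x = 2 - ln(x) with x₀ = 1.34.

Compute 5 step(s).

Equation: ln(x) + x = 2
Fixed-point form: x = 2 - ln(x)
x₀ = 1.34

x_1 = g(1.340000) = 1.707330
x_2 = g(1.707330) = 1.465069
x_3 = g(1.465069) = 1.618098
x_4 = g(1.618098) = 1.518749
x_5 = g(1.518749) = 1.582113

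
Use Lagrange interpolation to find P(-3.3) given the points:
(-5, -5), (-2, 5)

Lagrange interpolation formula:
P(x) = Σ yᵢ × Lᵢ(x)
where Lᵢ(x) = Π_{j≠i} (x - xⱼ)/(xᵢ - xⱼ)

L_0(-3.3) = (-3.3 - (-2))/(-5 - (-2)) = 0.433333
L_1(-3.3) = (-3.3 - (-5))/(-2 - (-5)) = 0.566667

P(-3.3) = (-5)×L_0(-3.3) + 5×L_1(-3.3)
P(-3.3) = 0.666667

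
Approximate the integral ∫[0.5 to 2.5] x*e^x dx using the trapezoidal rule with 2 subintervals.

f(x) = x*e^x
a = 0.5, b = 2.5, n = 2
h = (b - a)/n = 1.000000

Trapezoidal rule: (h/2)[f(x₀) + 2f(x₁) + 2f(x₂) + ... + f(xₙ)]

x_0 = 0.5000, f(x_0) = 0.824361, coefficient = 1
x_1 = 1.5000, f(x_1) = 6.722534, coefficient = 2
x_2 = 2.5000, f(x_2) = 30.456235, coefficient = 1

I ≈ (1.000000/2) × 44.725663 = 22.362831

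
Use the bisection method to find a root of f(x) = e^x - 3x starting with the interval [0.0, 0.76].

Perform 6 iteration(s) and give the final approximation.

f(x) = e^x - 3x
Initial interval: [0.0, 0.76]

Iteration 1:
  c_1 = (0.000000 + 0.760000)/2 = 0.380000
  f(c_1) = f(0.380000) = 0.322285
  f(a) × f(c) ≥ 0, new interval: [0.380000, 0.760000]
Iteration 2:
  c_2 = (0.380000 + 0.760000)/2 = 0.570000
  f(c_2) = f(0.570000) = 0.058267
  f(a) × f(c) ≥ 0, new interval: [0.570000, 0.760000]
Iteration 3:
  c_3 = (0.570000 + 0.760000)/2 = 0.665000
  f(c_3) = f(0.665000) = -0.050509
  f(a) × f(c) < 0, new interval: [0.570000, 0.665000]
Iteration 4:
  c_4 = (0.570000 + 0.665000)/2 = 0.617500
  f(c_4) = f(0.617500) = 0.001787
  f(a) × f(c) ≥ 0, new interval: [0.617500, 0.665000]
Iteration 5:
  c_5 = (0.617500 + 0.665000)/2 = 0.641250
  f(c_5) = f(0.641250) = -0.024897
  f(a) × f(c) < 0, new interval: [0.617500, 0.641250]
Iteration 6:
  c_6 = (0.617500 + 0.641250)/2 = 0.629375
  f(c_6) = f(0.629375) = -0.011688
  f(a) × f(c) < 0, new interval: [0.617500, 0.629375]

After 6 iteration(s), the approximation is c_6 = 0.629375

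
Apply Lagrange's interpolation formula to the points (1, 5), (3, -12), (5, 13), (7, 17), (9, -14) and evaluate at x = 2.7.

Lagrange interpolation formula:
P(x) = Σ yᵢ × Lᵢ(x)
where Lᵢ(x) = Π_{j≠i} (x - xⱼ)/(xᵢ - xⱼ)

L_0(2.7) = (2.7 - 3)/(1 - 3) × (2.7 - 5)/(1 - 5) × (2.7 - 7)/(1 - 7) × (2.7 - 9)/(1 - 9) = 0.048677
L_1(2.7) = (2.7 - 1)/(3 - 1) × (2.7 - 5)/(3 - 5) × (2.7 - 7)/(3 - 7) × (2.7 - 9)/(3 - 9) = 1.103353
L_2(2.7) = (2.7 - 1)/(5 - 1) × (2.7 - 3)/(5 - 3) × (2.7 - 7)/(5 - 7) × (2.7 - 9)/(5 - 9) = -0.215873
L_3(2.7) = (2.7 - 1)/(7 - 1) × (2.7 - 3)/(7 - 3) × (2.7 - 5)/(7 - 5) × (2.7 - 9)/(7 - 9) = 0.076978
L_4(2.7) = (2.7 - 1)/(9 - 1) × (2.7 - 3)/(9 - 3) × (2.7 - 5)/(9 - 5) × (2.7 - 7)/(9 - 7) = -0.013135

P(2.7) = 5×L_0(2.7) + (-12)×L_1(2.7) + 13×L_2(2.7) + 17×L_3(2.7) + (-14)×L_4(2.7)
P(2.7) = -14.310685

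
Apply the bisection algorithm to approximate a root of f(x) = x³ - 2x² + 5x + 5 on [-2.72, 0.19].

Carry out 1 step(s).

f(x) = x³ - 2x² + 5x + 5
Initial interval: [-2.72, 0.19]

Iteration 1:
  c_1 = (-2.720000 + 0.190000)/2 = -1.265000
  f(c_1) = f(-1.265000) = -6.549735
  f(a) × f(c) ≥ 0, new interval: [-1.265000, 0.190000]

After 1 iteration(s), the approximation is c_1 = -1.265000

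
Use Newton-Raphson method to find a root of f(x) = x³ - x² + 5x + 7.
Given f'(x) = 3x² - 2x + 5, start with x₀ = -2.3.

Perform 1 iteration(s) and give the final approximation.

f(x) = x³ - x² + 5x + 7
f'(x) = 3x² - 2x + 5
x₀ = -2.3

Newton-Raphson formula: x_{n+1} = x_n - f(x_n)/f'(x_n)

Iteration 1:
  f(-2.300000) = -21.957000
  f'(-2.300000) = 25.470000
  x_1 = -2.300000 - (-21.957000)/25.470000 = -1.437927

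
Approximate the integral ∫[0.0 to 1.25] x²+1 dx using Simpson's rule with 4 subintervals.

f(x) = x²+1
a = 0.0, b = 1.25, n = 4
h = (b - a)/n = 0.312500

Simpson's rule: (h/3)[f(x₀) + 4f(x₁) + 2f(x₂) + ... + f(xₙ)]

x_0 = 0.0000, f(x_0) = 1.000000, coefficient = 1
x_1 = 0.3125, f(x_1) = 1.097656, coefficient = 4
x_2 = 0.6250, f(x_2) = 1.390625, coefficient = 2
x_3 = 0.9375, f(x_3) = 1.878906, coefficient = 4
x_4 = 1.2500, f(x_4) = 2.562500, coefficient = 1

I ≈ (0.312500/3) × 18.250000 = 1.901042
Exact value: 1.901042
Error: 0.000000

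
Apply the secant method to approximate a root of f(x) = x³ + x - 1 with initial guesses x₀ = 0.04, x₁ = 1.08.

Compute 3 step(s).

f(x) = x³ + x - 1
x₀ = 0.04, x₁ = 1.08

Secant formula: x_{n+1} = x_n - f(x_n)(x_n - x_{n-1})/(f(x_n) - f(x_{n-1}))

Iteration 1:
  f(0.040000) = -0.959936
  f(1.080000) = 1.339712
  x_2 = 1.080000 - 1.339712×(1.080000 - 0.040000)/(1.339712 - (-0.959936))
       = 0.474124
Iteration 2:
  f(1.080000) = 1.339712
  f(0.474124) = -0.419295
  x_3 = 0.474124 - (-0.419295)×(0.474124 - 1.080000)/(-0.419295 - 1.339712)
       = 0.618547
Iteration 3:
  f(0.474124) = -0.419295
  f(0.618547) = -0.144796
  x_4 = 0.618547 - (-0.144796)×(0.618547 - 0.474124)/(-0.144796 - (-0.419295))
       = 0.694729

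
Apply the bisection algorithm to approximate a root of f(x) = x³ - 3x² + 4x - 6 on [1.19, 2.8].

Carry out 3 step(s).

f(x) = x³ - 3x² + 4x - 6
Initial interval: [1.19, 2.8]

Iteration 1:
  c_1 = (1.190000 + 2.800000)/2 = 1.995000
  f(c_1) = f(1.995000) = -2.019925
  f(a) × f(c) ≥ 0, new interval: [1.995000, 2.800000]
Iteration 2:
  c_2 = (1.995000 + 2.800000)/2 = 2.397500
  f(c_2) = f(2.397500) = 0.126826
  f(a) × f(c) < 0, new interval: [1.995000, 2.397500]
Iteration 3:
  c_3 = (1.995000 + 2.397500)/2 = 2.196250
  f(c_3) = f(2.196250) = -1.091899
  f(a) × f(c) ≥ 0, new interval: [2.196250, 2.397500]

After 3 iteration(s), the approximation is c_3 = 2.196250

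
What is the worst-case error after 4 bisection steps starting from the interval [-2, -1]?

Bisection error bound: |error| ≤ (b-a)/2^n
|error| ≤ (-1 - (-2))/2^4 = 1/2^4
|error| ≤ 0.0625000000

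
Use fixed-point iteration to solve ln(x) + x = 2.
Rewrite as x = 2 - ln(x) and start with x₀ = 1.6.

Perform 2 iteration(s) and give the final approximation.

Equation: ln(x) + x = 2
Fixed-point form: x = 2 - ln(x)
x₀ = 1.6

x_1 = g(1.600000) = 1.529996
x_2 = g(1.529996) = 1.574735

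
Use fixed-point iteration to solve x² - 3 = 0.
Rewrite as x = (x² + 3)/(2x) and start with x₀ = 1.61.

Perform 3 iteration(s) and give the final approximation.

Equation: x² - 3 = 0
Fixed-point form: x = (x² + 3)/(2x)
x₀ = 1.61

x_1 = g(1.610000) = 1.736677
x_2 = g(1.736677) = 1.732057
x_3 = g(1.732057) = 1.732051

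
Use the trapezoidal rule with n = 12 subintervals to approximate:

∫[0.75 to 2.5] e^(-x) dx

f(x) = e^(-x)
a = 0.75, b = 2.5, n = 12
h = (b - a)/n = 0.145833

Trapezoidal rule: (h/2)[f(x₀) + 2f(x₁) + 2f(x₂) + ... + f(xₙ)]

x_0 = 0.7500, f(x_0) = 0.472367, coefficient = 1
x_1 = 0.8958, f(x_1) = 0.408267, coefficient = 2
x_2 = 1.0417, f(x_2) = 0.352866, coefficient = 2
x_3 = 1.1875, f(x_3) = 0.304983, coefficient = 2
x_4 = 1.3333, f(x_4) = 0.263597, coefficient = 2
x_5 = 1.4792, f(x_5) = 0.227827, coefficient = 2
x_6 = 1.6250, f(x_6) = 0.196912, coefficient = 2
x_7 = 1.7708, f(x_7) = 0.170191, coefficient = 2
x_8 = 1.9167, f(x_8) = 0.147096, coefficient = 2
x_9 = 2.0625, f(x_9) = 0.127136, coefficient = 2
x_10 = 2.2083, f(x_10) = 0.109884, coefficient = 2
x_11 = 2.3542, f(x_11) = 0.094973, coefficient = 2
x_12 = 2.5000, f(x_12) = 0.082085, coefficient = 1

I ≈ (0.145833/2) × 5.361915 = 0.390973
Exact value: 0.390282
Error: 0.000691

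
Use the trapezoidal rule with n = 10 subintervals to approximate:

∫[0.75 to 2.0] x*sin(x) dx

f(x) = x*sin(x)
a = 0.75, b = 2.0, n = 10
h = (b - a)/n = 0.125000

Trapezoidal rule: (h/2)[f(x₀) + 2f(x₁) + 2f(x₂) + ... + f(xₙ)]

x_0 = 0.7500, f(x_0) = 0.511229, coefficient = 1
x_1 = 0.8750, f(x_1) = 0.671601, coefficient = 2
x_2 = 1.0000, f(x_2) = 0.841471, coefficient = 2
x_3 = 1.1250, f(x_3) = 1.015051, coefficient = 2
x_4 = 1.2500, f(x_4) = 1.186231, coefficient = 2
x_5 = 1.3750, f(x_5) = 1.348728, coefficient = 2
x_6 = 1.5000, f(x_6) = 1.496242, coefficient = 2
x_7 = 1.6250, f(x_7) = 1.622613, coefficient = 2
x_8 = 1.7500, f(x_8) = 1.721975, coefficient = 2
x_9 = 1.8750, f(x_9) = 1.788911, coefficient = 2
x_10 = 2.0000, f(x_10) = 1.818595, coefficient = 1

I ≈ (0.125000/2) × 25.715471 = 1.607217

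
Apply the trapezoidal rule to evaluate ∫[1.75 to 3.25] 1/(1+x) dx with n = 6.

f(x) = 1/(1+x)
a = 1.75, b = 3.25, n = 6
h = (b - a)/n = 0.250000

Trapezoidal rule: (h/2)[f(x₀) + 2f(x₁) + 2f(x₂) + ... + f(xₙ)]

x_0 = 1.7500, f(x_0) = 0.363636, coefficient = 1
x_1 = 2.0000, f(x_1) = 0.333333, coefficient = 2
x_2 = 2.2500, f(x_2) = 0.307692, coefficient = 2
x_3 = 2.5000, f(x_3) = 0.285714, coefficient = 2
x_4 = 2.7500, f(x_4) = 0.266667, coefficient = 2
x_5 = 3.0000, f(x_5) = 0.250000, coefficient = 2
x_6 = 3.2500, f(x_6) = 0.235294, coefficient = 1

I ≈ (0.250000/2) × 3.485744 = 0.435718
Exact value: 0.435318
Error: 0.000400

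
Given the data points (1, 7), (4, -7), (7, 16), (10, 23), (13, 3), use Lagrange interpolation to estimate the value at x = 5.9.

Lagrange interpolation formula:
P(x) = Σ yᵢ × Lᵢ(x)
where Lᵢ(x) = Π_{j≠i} (x - xⱼ)/(xᵢ - xⱼ)

L_0(5.9) = (5.9 - 4)/(1 - 4) × (5.9 - 7)/(1 - 7) × (5.9 - 10)/(1 - 10) × (5.9 - 13)/(1 - 13) = -0.031296
L_1(5.9) = (5.9 - 1)/(4 - 1) × (5.9 - 7)/(4 - 7) × (5.9 - 10)/(4 - 10) × (5.9 - 13)/(4 - 13) = 0.322845
L_2(5.9) = (5.9 - 1)/(7 - 1) × (5.9 - 4)/(7 - 4) × (5.9 - 10)/(7 - 10) × (5.9 - 13)/(7 - 13) = 0.836463
L_3(5.9) = (5.9 - 1)/(10 - 1) × (5.9 - 4)/(10 - 4) × (5.9 - 7)/(10 - 7) × (5.9 - 13)/(10 - 13) = -0.149611
L_4(5.9) = (5.9 - 1)/(13 - 1) × (5.9 - 4)/(13 - 4) × (5.9 - 7)/(13 - 7) × (5.9 - 10)/(13 - 10) = 0.021599

P(5.9) = 7×L_0(5.9) + (-7)×L_1(5.9) + 16×L_2(5.9) + 23×L_3(5.9) + 3×L_4(5.9)
P(5.9) = 7.528156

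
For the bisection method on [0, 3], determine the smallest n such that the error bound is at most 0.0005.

We need (b-a)/2^n ≤ 0.0005
(3 - 0)/2^n ≤ 0.0005
3/2^n ≤ 0.0005
2^n ≥ 6000
n ≥ log₂(6000) = 12.55
n ≥ 13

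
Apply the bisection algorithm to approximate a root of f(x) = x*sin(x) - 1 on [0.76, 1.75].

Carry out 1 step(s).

f(x) = x*sin(x) - 1
Initial interval: [0.76, 1.75]

Iteration 1:
  c_1 = (0.760000 + 1.750000)/2 = 1.255000
  f(c_1) = f(1.255000) = 0.192939
  f(a) × f(c) < 0, new interval: [0.760000, 1.255000]

After 1 iteration(s), the approximation is c_1 = 1.255000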